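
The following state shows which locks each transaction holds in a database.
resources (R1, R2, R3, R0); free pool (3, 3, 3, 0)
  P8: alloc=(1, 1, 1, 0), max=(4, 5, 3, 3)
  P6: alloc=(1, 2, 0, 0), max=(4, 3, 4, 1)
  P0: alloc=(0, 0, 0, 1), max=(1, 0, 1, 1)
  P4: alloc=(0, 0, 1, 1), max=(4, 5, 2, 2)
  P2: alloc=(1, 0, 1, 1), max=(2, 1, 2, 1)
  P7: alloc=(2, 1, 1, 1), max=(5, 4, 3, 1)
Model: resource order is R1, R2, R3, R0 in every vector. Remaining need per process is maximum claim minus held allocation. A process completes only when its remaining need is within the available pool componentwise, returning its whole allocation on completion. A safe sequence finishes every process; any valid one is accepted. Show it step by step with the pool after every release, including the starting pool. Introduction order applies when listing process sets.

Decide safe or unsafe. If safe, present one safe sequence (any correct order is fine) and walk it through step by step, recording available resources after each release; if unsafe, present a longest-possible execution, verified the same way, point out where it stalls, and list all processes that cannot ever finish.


The state is SAFE; one workable sequence: P0, P2, P6, P7, P8, P4.
Key observation: at P6 the run first touches a limit — (3, 1, 4, 1) against (4, 3, 4, 2), exact on a resource it actually requests.
Walking it through:
  pool = (3, 3, 3, 0)
  P0: need (1, 0, 1, 0) fits (3, 3, 3, 0); releases (0, 0, 0, 1), pool now (3, 3, 3, 1)
  P2: need (1, 1, 1, 0) fits (3, 3, 3, 1); releases (1, 0, 1, 1), pool now (4, 3, 4, 2)
  P6: need (3, 1, 4, 1) fits (4, 3, 4, 2); releases (1, 2, 0, 0), pool now (5, 5, 4, 2)
  P7: need (3, 3, 2, 0) fits (5, 5, 4, 2); releases (2, 1, 1, 1), pool now (7, 6, 5, 3)
  P8: need (3, 4, 2, 3) fits (7, 6, 5, 3); releases (1, 1, 1, 0), pool now (8, 7, 6, 3)
  P4: need (4, 5, 1, 1) fits (8, 7, 6, 3); releases (0, 0, 1, 1), pool now (8, 7, 7, 4)


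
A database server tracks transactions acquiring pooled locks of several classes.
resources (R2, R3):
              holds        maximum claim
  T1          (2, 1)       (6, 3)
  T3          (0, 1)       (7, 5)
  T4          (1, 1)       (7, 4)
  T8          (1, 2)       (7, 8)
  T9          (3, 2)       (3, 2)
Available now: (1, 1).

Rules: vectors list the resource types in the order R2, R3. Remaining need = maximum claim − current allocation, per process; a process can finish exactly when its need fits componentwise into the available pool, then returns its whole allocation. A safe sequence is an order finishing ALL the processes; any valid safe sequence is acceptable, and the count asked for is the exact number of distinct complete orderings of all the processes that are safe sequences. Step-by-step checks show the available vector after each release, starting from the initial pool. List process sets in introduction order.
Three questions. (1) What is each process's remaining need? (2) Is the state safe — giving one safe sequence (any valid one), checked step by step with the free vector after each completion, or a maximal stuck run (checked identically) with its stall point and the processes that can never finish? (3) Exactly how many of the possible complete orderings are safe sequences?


(1) Remaining need (order R2, R3):
  T1: (4, 2)
  T3: (7, 4)
  T4: (6, 3)
  T8: (6, 6)
  T9: (0, 0)
(2) SAFE, for example via the order T9, T1, T4, T3, T8.
Key observation: T1 marks the first exact bind of the order: its need (4, 2) fits the free (4, 3) with zero slack on a requested resource.
Step-by-step check:
  pool = (1, 1)
  T9: need (0, 0) fits (1, 1); releases (3, 2), pool now (4, 3)
  T1: need (4, 2) fits (4, 3); releases (2, 1), pool now (6, 4)
  T4: need (6, 3) fits (6, 4); releases (1, 1), pool now (7, 5)
  T3: need (7, 4) fits (7, 5); releases (0, 1), pool now (7, 6)
  T8: need (6, 6) fits (7, 6); releases (1, 2), pool now (8, 8)
(3) The exact count: 1 of the possible complete orderings is a safe sequence.


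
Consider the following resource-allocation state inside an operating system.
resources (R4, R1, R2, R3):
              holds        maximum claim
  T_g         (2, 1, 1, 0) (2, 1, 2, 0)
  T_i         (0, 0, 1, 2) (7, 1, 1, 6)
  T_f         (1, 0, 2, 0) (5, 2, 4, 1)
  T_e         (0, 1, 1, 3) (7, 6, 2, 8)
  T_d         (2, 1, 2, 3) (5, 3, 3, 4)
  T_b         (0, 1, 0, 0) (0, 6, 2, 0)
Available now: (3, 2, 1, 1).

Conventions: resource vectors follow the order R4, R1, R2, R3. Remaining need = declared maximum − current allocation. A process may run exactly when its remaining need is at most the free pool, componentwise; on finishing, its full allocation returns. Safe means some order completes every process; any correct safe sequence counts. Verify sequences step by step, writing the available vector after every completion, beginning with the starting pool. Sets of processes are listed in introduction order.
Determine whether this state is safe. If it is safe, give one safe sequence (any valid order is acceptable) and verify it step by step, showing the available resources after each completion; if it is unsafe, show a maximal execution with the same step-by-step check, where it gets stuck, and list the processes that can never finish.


UNSAFE.
Key observation: no order helps: past T_g, T_f, T_d, T_i, the free pool tops out at (8, 4, 7, 6), below what each blocked process needs in R1.
The run T_g, T_f, T_d, T_i cannot be extended any further. Verifying each step:
  pool = (3, 2, 1, 1)
  T_g: need (0, 0, 1, 0) fits (3, 2, 1, 1); releases (2, 1, 1, 0), pool now (5, 3, 2, 1)
  T_f: need (4, 2, 2, 1) fits (5, 3, 2, 1); releases (1, 0, 2, 0), pool now (6, 3, 4, 1)
  T_d: need (3, 2, 1, 1) fits (6, 3, 4, 1); releases (2, 1, 2, 3), pool now (8, 4, 6, 4)
  T_i: need (7, 1, 0, 4) fits (8, 4, 6, 4); releases (0, 0, 1, 2), pool now (8, 4, 7, 6)
  T_e still needs (7, 5, 1, 5) but only (8, 4, 7, 6) is free — short on R1
  T_b still needs (0, 5, 2, 0) but only (8, 4, 7, 6) is free — short on R1
Permanently blocked: T_e and T_b.


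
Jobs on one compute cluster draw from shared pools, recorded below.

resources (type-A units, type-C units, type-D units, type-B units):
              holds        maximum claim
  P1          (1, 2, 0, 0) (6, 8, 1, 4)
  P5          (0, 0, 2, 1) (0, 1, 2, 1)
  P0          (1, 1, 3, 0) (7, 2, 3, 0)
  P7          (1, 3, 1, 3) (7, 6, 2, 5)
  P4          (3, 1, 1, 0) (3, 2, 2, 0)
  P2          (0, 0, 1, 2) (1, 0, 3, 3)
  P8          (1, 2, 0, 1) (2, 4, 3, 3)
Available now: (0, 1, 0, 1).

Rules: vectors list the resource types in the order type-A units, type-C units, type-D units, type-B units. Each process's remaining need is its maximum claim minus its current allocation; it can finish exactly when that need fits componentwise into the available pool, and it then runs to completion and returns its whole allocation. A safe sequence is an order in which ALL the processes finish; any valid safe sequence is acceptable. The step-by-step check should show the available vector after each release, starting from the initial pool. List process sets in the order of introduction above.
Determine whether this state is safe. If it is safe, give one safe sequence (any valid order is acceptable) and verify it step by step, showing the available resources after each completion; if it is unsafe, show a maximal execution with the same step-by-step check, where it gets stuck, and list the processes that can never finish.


UNSAFE — no complete ordering exists.
Key observation: after P5, P4, P2, P8 complete, (4, 4, 4, 5) is the best the pool ever gets, yet each leftover process wants more type-A units.
The run P5, P4, P2, P8 cannot be extended any further. Verifying each step:
  pool = (0, 1, 0, 1)
  run P5 (needs (0, 1, 0, 0), free (0, 1, 0, 1)); after release of (0, 0, 2, 1) the pool is (0, 1, 2, 2)
  run P4 (needs (0, 1, 1, 0), free (0, 1, 2, 2)); after release of (3, 1, 1, 0) the pool is (3, 2, 3, 2)
  run P2 (needs (1, 0, 2, 1), free (3, 2, 3, 2)); after release of (0, 0, 1, 2) the pool is (3, 2, 4, 4)
  run P8 (needs (1, 2, 3, 2), free (3, 2, 4, 4)); after release of (1, 2, 0, 1) the pool is (4, 4, 4, 5)
  blocked: P1 wants (5, 6, 1, 4), pool (4, 4, 4, 5) — not enough type-A units and type-C units
  blocked: P0 wants (6, 1, 0, 0), pool (4, 4, 4, 5) — not enough type-A units
  blocked: P7 wants (6, 3, 1, 2), pool (4, 4, 4, 5) — not enough type-A units
Never able to finish: P1, P0 and P7.


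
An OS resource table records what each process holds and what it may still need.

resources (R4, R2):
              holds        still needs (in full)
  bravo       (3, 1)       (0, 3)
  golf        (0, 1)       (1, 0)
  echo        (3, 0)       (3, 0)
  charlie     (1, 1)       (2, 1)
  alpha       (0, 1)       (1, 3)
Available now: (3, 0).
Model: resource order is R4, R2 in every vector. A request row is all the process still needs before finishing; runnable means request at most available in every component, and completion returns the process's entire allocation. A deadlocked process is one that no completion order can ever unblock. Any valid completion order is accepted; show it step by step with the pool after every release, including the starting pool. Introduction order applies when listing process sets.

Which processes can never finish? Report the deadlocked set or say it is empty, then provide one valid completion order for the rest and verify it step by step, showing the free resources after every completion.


Deadlocked set: bravo and alpha.
Key observation: the pool after echo, golf, charlie is (7, 2); every surviving request exceeds it in R2, so progress ends there.
A valid finishing order for the others: echo, golf, charlie. Step-by-step check:
  pool = (3, 0)
  echo needs (3, 0) <= (3, 0) -> finishes; pool += (3, 0) = (6, 0)
  golf needs (1, 0) <= (6, 0) -> finishes; pool += (0, 1) = (6, 1)
  charlie needs (2, 1) <= (6, 1) -> finishes; pool += (1, 1) = (7, 2)
None of the blocked processes ever fits:
  blocked: bravo wants (0, 3), pool (7, 2) — not enough R2
  blocked: alpha wants (1, 3), pool (7, 2) — not enough R2


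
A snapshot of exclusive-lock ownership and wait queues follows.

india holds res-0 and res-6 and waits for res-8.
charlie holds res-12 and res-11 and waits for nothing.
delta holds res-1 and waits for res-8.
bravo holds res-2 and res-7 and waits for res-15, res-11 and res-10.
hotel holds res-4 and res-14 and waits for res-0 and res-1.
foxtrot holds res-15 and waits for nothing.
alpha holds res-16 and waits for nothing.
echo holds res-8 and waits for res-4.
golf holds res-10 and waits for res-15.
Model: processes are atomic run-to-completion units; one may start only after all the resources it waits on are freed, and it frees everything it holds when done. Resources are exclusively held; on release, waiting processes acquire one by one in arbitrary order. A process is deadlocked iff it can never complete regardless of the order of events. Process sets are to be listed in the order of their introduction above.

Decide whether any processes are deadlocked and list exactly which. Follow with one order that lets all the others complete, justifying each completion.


Deadlocked: india, delta, hotel and echo.
Key observation: india -> echo -> hotel -> india is a circular wait — nothing in it can go first; delta is caught in further circular waits.
The rest can finish in the order alpha, charlie, foxtrot, golf, bravo.
Check, step by step:
  alpha waits on nothing -> runs at once and releases res-16
  charlie waits on nothing -> runs at once and releases res-12 and res-11
  foxtrot waits on nothing -> runs at once and releases res-15
  golf waits on res-15 — all released -> runs and releases res-10
  bravo waits on res-15, res-11 and res-10 — all released -> runs and releases res-2 and res-7


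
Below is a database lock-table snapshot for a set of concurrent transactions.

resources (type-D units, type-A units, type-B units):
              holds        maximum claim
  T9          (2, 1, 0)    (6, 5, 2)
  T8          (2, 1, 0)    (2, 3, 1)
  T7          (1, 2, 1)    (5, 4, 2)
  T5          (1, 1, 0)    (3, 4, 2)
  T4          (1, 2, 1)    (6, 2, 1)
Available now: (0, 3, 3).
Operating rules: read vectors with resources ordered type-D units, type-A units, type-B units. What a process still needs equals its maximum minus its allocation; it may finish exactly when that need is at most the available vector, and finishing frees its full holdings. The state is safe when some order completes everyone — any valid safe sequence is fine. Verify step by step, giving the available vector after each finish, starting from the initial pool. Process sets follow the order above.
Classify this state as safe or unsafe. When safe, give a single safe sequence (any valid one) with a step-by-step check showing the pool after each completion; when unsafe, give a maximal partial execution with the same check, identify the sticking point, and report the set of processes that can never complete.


UNSAFE.
Key observation: no order helps: past T8, T5, the free pool tops out at (3, 5, 3), below what each blocked process needs in type-D units.
A maximal execution: T8, T5 — then nothing else fits. Walking it through:
  pool = (0, 3, 3)
  T8: need (0, 2, 1) fits (0, 3, 3); releases (2, 1, 0), pool now (2, 4, 3)
  T5: need (2, 3, 2) fits (2, 4, 3); releases (1, 1, 0), pool now (3, 5, 3)
  T9 cannot run: need (4, 4, 2) vs free (3, 5, 3) (insufficient type-D units)
  T7 cannot run: need (4, 2, 1) vs free (3, 5, 3) (insufficient type-D units)
  T4 cannot run: need (5, 0, 0) vs free (3, 5, 3) (insufficient type-D units)
Permanently blocked: T9, T7 and T4.


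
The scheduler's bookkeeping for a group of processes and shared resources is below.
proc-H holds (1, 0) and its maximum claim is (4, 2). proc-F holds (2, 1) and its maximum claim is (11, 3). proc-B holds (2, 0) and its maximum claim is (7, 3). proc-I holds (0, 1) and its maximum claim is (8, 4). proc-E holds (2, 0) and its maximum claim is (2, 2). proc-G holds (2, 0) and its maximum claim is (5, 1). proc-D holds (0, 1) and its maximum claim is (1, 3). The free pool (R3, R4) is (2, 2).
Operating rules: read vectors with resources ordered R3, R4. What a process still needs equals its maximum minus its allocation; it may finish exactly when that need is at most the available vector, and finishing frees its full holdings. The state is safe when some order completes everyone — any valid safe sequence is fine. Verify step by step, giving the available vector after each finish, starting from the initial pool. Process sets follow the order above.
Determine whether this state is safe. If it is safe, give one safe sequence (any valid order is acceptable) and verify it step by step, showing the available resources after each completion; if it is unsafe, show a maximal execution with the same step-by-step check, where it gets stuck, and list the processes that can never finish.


SAFE, for example via the order proc-E, proc-H, proc-D, proc-G, proc-B, proc-F, proc-I.
Key observation: at proc-E the run first touches a limit — (0, 2) against (2, 2), exact on a resource it actually requests.
Verifying each step:
  pool = (2, 2)
  run proc-E (needs (0, 2), free (2, 2)); after release of (2, 0) the pool is (4, 2)
  run proc-H (needs (3, 2), free (4, 2)); after release of (1, 0) the pool is (5, 2)
  run proc-D (needs (1, 2), free (5, 2)); after release of (0, 1) the pool is (5, 3)
  run proc-G (needs (3, 1), free (5, 3)); after release of (2, 0) the pool is (7, 3)
  run proc-B (needs (5, 3), free (7, 3)); after release of (2, 0) the pool is (9, 3)
  run proc-F (needs (9, 2), free (9, 3)); after release of (2, 1) the pool is (11, 4)
  run proc-I (needs (8, 3), free (11, 4)); after release of (0, 1) the pool is (11, 5)


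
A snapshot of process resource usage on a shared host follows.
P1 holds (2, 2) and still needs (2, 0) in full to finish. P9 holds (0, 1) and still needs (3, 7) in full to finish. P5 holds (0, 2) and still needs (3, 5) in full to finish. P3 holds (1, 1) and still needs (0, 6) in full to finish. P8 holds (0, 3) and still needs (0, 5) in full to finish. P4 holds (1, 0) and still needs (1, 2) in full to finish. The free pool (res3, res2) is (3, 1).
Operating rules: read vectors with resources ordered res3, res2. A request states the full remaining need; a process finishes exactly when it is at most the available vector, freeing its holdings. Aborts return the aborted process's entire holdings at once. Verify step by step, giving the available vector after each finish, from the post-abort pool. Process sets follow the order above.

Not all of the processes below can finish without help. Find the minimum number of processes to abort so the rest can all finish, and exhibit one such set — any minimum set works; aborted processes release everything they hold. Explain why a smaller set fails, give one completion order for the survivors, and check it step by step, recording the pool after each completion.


The answer: abort P5.
Key observation: no ordering could ever have run P8 before the abort of P5; with (0, 2) back in the pool it fits at step 2.
Why nothing smaller works: aborting no one leaves the state deadlocked as given.
Survivors finish in the order: P1, P8, P4, P3, P9. Step-by-step check (pool after the aborts first):
  pool = (3, 3)
  run P1 (needs (2, 0), free (3, 3)); after release of (2, 2) the pool is (5, 5)
  run P8 (needs (0, 5), free (5, 5)); after release of (0, 3) the pool is (5, 8)
  run P4 (needs (1, 2), free (5, 8)); after release of (1, 0) the pool is (6, 8)
  run P3 (needs (0, 6), free (6, 8)); after release of (1, 1) the pool is (7, 9)
  run P9 (needs (3, 7), free (7, 9)); after release of (0, 1) the pool is (7, 10)


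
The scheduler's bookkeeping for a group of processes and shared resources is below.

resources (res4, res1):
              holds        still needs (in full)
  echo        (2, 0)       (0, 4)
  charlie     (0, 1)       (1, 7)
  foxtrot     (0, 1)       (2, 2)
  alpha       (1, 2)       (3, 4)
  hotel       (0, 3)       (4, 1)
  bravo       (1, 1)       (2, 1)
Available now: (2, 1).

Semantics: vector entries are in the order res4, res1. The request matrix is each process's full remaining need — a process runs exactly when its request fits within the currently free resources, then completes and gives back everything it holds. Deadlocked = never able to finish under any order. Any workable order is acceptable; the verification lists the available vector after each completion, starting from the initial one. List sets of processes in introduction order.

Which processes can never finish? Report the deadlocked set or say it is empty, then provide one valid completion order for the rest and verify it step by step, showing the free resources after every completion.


Deadlocked set: echo, charlie, alpha and hotel.
Key observation: after bravo, foxtrot the pool peaks at (3, 3), and each blocked process is short somewhere: echo on res1; charlie on res1; alpha on res1; hotel on res4.
The rest can finish in the order bravo, foxtrot. Check, step by step:
  pool = (2, 1)
  bravo: need (2, 1) fits (2, 1); releases (1, 1), pool now (3, 2)
  foxtrot: need (2, 2) fits (3, 2); releases (0, 1), pool now (3, 3)
The blocked processes can never fit:
  blocked: echo wants (0, 4), pool (3, 3) — not enough res1
  blocked: charlie wants (1, 7), pool (3, 3) — not enough res1
  blocked: alpha wants (3, 4), pool (3, 3) — not enough res1
  blocked: hotel wants (4, 1), pool (3, 3) — not enough res4


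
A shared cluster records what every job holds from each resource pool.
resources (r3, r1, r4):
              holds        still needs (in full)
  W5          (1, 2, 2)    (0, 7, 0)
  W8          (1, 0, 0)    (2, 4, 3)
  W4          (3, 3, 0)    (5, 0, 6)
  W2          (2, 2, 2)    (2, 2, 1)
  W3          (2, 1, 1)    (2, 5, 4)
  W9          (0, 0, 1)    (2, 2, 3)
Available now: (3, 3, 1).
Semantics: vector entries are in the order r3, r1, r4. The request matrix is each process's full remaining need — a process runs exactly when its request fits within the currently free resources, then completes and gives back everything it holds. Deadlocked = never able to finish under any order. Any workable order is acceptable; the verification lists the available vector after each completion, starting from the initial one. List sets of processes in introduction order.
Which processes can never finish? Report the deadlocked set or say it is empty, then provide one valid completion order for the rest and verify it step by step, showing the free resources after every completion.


Deadlocked set: W5 and W4.
Key observation: after W2, W9, W8, W3 the pool peaks at (8, 6, 5), and each blocked process is short somewhere: W5 on r1; W4 on r4.
A valid finishing order for the others: W2, W9, W8, W3. Step-by-step check:
  pool = (3, 3, 1)
  W2: need (2, 2, 1) fits (3, 3, 1); releases (2, 2, 2), pool now (5, 5, 3)
  W9: need (2, 2, 3) fits (5, 5, 3); releases (0, 0, 1), pool now (5, 5, 4)
  W8: need (2, 4, 3) fits (5, 5, 4); releases (1, 0, 0), pool now (6, 5, 4)
  W3: need (2, 5, 4) fits (6, 5, 4); releases (2, 1, 1), pool now (8, 6, 5)
None of the blocked processes ever fits:
  blocked: W5 wants (0, 7, 0), pool (8, 6, 5) — not enough r1
  blocked: W4 wants (5, 0, 6), pool (8, 6, 5) — not enough r4


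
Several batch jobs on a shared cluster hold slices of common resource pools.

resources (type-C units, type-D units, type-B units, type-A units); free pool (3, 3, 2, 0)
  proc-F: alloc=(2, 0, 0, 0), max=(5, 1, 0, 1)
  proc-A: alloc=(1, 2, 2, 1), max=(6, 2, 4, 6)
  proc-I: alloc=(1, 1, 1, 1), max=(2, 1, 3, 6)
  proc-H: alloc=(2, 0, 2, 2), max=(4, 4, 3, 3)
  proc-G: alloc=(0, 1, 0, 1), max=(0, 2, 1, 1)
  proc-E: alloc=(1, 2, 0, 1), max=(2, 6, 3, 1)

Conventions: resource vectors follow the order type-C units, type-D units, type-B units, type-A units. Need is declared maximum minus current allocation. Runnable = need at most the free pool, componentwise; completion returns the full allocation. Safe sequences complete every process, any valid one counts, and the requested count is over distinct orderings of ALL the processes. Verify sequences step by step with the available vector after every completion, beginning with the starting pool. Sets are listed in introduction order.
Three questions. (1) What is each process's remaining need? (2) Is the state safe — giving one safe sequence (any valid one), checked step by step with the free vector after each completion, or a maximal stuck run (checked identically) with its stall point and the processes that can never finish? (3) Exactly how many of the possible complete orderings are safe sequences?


(1) Remaining need (order type-C units, type-D units, type-B units, type-A units):
  proc-F: (3, 1, 0, 1)
  proc-A: (5, 0, 2, 5)
  proc-I: (1, 0, 2, 5)
  proc-H: (2, 4, 1, 1)
  proc-G: (0, 1, 1, 0)
  proc-E: (1, 4, 3, 0)
(2) UNSAFE.
Key observation: proc-G, proc-H, proc-E, proc-F can finish, but then (8, 6, 4, 4) is all there is, and the blocked group's type-A units demands exceed it.
Going as far as possible: proc-G, proc-H, proc-E, proc-F; after that, nothing fits. Verifying each step:
  pool = (3, 3, 2, 0)
  proc-G: need (0, 1, 1, 0) fits (3, 3, 2, 0); releases (0, 1, 0, 1), pool now (3, 4, 2, 1)
  proc-H: need (2, 4, 1, 1) fits (3, 4, 2, 1); releases (2, 0, 2, 2), pool now (5, 4, 4, 3)
  proc-E: need (1, 4, 3, 0) fits (5, 4, 4, 3); releases (1, 2, 0, 1), pool now (6, 6, 4, 4)
  proc-F: need (3, 1, 0, 1) fits (6, 6, 4, 4); releases (2, 0, 0, 0), pool now (8, 6, 4, 4)
  proc-A cannot run: need (5, 0, 2, 5) vs free (8, 6, 4, 4) (insufficient type-A units)
  proc-I cannot run: need (1, 0, 2, 5) vs free (8, 6, 4, 4) (insufficient type-A units)
Permanently blocked: proc-A and proc-I.
(3) The exact count: 0 of the possible complete orderings are safe sequences.


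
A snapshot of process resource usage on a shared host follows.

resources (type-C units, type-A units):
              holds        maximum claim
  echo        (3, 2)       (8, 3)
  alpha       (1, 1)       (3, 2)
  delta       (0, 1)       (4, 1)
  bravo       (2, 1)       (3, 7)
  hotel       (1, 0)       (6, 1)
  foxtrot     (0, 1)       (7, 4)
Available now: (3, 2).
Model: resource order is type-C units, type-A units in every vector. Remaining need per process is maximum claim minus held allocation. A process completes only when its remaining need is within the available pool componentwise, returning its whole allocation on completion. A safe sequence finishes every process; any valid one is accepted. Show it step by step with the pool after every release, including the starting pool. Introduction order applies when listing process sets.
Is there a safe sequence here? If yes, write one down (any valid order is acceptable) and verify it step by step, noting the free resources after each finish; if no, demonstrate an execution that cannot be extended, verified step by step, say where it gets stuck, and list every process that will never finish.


UNSAFE — no complete ordering exists.
Key observation: after alpha, delta the pool peaks at (4, 4), and each blocked process is short somewhere: echo on type-C units; bravo on type-A units; hotel on type-C units; foxtrot on type-C units.
A maximal execution: alpha, delta — then nothing else fits. Step-by-step check:
  pool = (3, 2)
  alpha needs (2, 1) <= (3, 2) -> finishes; pool += (1, 1) = (4, 3)
  delta needs (4, 0) <= (4, 3) -> finishes; pool += (0, 1) = (4, 4)
  echo still needs (5, 1) but only (4, 4) is free — short on type-C units
  bravo still needs (1, 6) but only (4, 4) is free — short on type-A units
  hotel still needs (5, 1) but only (4, 4) is free — short on type-C units
  foxtrot still needs (7, 3) but only (4, 4) is free — short on type-C units
Never able to finish: echo, bravo, hotel and foxtrot.


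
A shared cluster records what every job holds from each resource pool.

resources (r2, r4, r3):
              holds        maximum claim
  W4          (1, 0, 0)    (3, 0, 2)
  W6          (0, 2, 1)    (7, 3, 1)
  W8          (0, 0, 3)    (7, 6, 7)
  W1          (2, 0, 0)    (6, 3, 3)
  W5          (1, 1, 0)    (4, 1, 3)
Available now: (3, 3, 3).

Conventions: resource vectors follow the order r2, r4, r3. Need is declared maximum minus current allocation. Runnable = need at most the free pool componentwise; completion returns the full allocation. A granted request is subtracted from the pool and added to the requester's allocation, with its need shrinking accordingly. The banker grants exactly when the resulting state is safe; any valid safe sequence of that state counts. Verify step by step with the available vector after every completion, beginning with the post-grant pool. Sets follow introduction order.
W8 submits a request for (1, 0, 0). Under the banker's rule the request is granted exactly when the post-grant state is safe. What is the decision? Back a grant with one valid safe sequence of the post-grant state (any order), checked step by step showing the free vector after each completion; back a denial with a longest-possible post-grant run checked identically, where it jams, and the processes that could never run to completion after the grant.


DENY: after the grant no complete ordering would exist.
Key observation: after W4, W5, W1 the pool peaks at (6, 4, 3), and each blocked process is short somewhere: W6 on r2; W8 on r4, r3.
On the post-grant state, W4, W5, W1 is a maximal run — nothing extends it. Verifying each step:
  pool = (2, 3, 3)
  W4: need (2, 0, 2) fits (2, 3, 3); releases (1, 0, 0), pool now (3, 3, 3)
  W5: need (3, 0, 3) fits (3, 3, 3); releases (1, 1, 0), pool now (4, 4, 3)
  W1: need (4, 3, 3) fits (4, 4, 3); releases (2, 0, 0), pool now (6, 4, 3)
  blocked: W6 wants (7, 1, 0), pool (6, 4, 3) — not enough r2
  blocked: W8 wants (6, 6, 4), pool (6, 4, 3) — not enough r4 and r3
Post-grant, the permanently blocked set is W6 and W8.


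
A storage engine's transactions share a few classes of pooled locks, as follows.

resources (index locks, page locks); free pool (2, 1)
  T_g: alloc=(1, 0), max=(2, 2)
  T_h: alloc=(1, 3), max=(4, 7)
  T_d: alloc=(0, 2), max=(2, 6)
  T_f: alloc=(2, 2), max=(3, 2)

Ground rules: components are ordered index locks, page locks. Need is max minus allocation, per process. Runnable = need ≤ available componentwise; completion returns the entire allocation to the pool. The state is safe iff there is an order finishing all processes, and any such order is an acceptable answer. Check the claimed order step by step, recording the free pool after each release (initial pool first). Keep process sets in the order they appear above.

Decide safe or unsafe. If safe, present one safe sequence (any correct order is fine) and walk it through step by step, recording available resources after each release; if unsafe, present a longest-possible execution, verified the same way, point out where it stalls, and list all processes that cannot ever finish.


UNSAFE — no complete ordering exists.
Key observation: even finishing T_f, T_g leaves just (5, 3) free — too little page locks for any of the remaining processes.
Going as far as possible: T_f, T_g; after that, nothing fits. Step-by-step check:
  pool = (2, 1)
  run T_f (needs (1, 0), free (2, 1)); after release of (2, 2) the pool is (4, 3)
  run T_g (needs (1, 2), free (4, 3)); after release of (1, 0) the pool is (5, 3)
  T_h cannot run: need (3, 4) vs free (5, 3) (insufficient page locks)
  T_d cannot run: need (2, 4) vs free (5, 3) (insufficient page locks)
Never able to finish: T_h and T_d.


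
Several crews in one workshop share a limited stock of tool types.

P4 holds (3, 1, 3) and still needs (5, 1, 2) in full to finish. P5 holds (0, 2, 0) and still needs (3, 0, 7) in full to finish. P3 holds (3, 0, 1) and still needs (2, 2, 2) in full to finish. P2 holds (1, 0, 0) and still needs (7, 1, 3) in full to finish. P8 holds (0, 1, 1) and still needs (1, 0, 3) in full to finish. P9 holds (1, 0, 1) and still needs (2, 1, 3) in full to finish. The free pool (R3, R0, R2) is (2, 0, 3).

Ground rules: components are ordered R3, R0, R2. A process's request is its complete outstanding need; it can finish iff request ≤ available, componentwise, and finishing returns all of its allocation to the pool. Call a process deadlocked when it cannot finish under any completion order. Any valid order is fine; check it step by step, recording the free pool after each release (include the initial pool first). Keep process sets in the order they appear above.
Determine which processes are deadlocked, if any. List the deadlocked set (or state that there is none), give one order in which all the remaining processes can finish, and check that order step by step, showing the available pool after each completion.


Deadlocked: P4, P5, P3 and P2.
Key observation: after P8, P9 the pool peaks at (3, 1, 5), and each blocked process is short somewhere: P4 on R3; P5 on R2; P3 on R0; P2 on R3.
A valid finishing order for the others: P8, P9. Check, step by step:
  pool = (2, 0, 3)
  P8 needs (1, 0, 3) <= (2, 0, 3) -> finishes; pool += (0, 1, 1) = (2, 1, 4)
  P9 needs (2, 1, 3) <= (2, 1, 4) -> finishes; pool += (1, 0, 1) = (3, 1, 5)
The stuck group stays short no matter what:
  P4 cannot run: need (5, 1, 2) vs free (3, 1, 5) (insufficient R3)
  P5 cannot run: need (3, 0, 7) vs free (3, 1, 5) (insufficient R2)
  P3 cannot run: need (2, 2, 2) vs free (3, 1, 5) (insufficient R0)
  P2 cannot run: need (7, 1, 3) vs free (3, 1, 5) (insufficient R3)


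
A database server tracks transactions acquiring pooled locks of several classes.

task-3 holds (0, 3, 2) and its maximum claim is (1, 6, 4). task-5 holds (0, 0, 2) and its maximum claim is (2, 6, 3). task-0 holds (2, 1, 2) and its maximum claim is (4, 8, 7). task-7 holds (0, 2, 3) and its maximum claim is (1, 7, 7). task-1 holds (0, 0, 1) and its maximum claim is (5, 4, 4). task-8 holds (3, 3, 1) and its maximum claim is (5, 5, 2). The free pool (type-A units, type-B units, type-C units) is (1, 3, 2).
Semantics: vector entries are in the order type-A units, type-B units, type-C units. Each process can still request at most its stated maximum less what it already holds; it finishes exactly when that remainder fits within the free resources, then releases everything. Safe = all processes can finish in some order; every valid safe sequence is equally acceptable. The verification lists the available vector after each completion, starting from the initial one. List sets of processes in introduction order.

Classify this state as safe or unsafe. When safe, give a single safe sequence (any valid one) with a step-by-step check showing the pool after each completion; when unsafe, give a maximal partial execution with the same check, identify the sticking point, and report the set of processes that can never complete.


The state is UNSAFE.
Key observation: the wall is type-A units: completing task-3, task-7 brings the pool only to (1, 8, 7), and all the rest need more.
The run task-3, task-7 cannot be extended any further. Check, step by step:
  pool = (1, 3, 2)
  task-3: need (1, 3, 2) fits (1, 3, 2); releases (0, 3, 2), pool now (1, 6, 4)
  task-7: need (1, 5, 4) fits (1, 6, 4); releases (0, 2, 3), pool now (1, 8, 7)
  blocked: task-5 wants (2, 6, 1), pool (1, 8, 7) — not enough type-A units
  blocked: task-0 wants (2, 7, 5), pool (1, 8, 7) — not enough type-A units
  blocked: task-1 wants (5, 4, 3), pool (1, 8, 7) — not enough type-A units
  blocked: task-8 wants (2, 2, 1), pool (1, 8, 7) — not enough type-A units
Never able to finish: task-5, task-0, task-1 and task-8.


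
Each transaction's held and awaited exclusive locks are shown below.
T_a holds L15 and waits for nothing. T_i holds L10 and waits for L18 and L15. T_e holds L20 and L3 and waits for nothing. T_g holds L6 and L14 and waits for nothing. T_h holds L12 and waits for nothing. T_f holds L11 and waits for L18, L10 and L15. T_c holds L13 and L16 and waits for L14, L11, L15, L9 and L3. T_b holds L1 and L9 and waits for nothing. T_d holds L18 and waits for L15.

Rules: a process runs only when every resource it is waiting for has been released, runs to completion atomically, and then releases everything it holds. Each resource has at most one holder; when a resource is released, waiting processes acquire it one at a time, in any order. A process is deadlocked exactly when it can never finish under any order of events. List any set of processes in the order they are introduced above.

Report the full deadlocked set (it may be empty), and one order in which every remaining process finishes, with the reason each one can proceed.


The deadlocked set is empty.
Key observation: the wait graph is acyclic; completion cascades from the unblocked processes through everyone else.
One completion order for the rest: T_a, T_d, T_e, T_i, T_f, T_g, T_b, T_h, T_c.
Verifying each step:
  T_a waits on nothing -> runs at once and releases L15
  run T_d (all its waits — L15 — are resolved); releases L18
  T_e waits on nothing -> runs at once and releases L20 and L3
  run T_i (all its waits — L18 and L15 — are resolved); releases L10
  run T_f (all its waits — L18, L10 and L15 — are resolved); releases L11
  T_g waits on nothing -> runs at once and releases L6 and L14
  T_b waits on nothing -> runs at once and releases L1 and L9
  T_h waits on nothing -> runs at once and releases L12
  run T_c (all its waits — L14, L11, L15, L9 and L3 — are resolved); releases L13 and L16


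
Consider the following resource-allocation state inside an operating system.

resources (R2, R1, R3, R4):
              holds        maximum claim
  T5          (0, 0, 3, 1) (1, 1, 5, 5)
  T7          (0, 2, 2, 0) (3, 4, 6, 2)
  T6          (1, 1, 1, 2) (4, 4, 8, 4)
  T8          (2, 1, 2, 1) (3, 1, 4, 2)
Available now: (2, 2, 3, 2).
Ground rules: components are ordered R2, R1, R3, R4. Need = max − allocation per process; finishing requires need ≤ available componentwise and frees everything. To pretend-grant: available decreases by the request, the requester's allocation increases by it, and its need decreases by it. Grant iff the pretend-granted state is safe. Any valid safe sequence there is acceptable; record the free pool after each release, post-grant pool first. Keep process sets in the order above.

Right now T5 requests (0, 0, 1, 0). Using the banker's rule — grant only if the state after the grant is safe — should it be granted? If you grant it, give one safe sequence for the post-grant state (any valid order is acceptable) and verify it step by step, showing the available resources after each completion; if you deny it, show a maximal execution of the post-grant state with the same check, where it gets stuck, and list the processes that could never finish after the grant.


DENY. Granting would leave the state unsafe.
Key observation: after T8, T7 the pool peaks at (4, 5, 6, 3), and each blocked process is short somewhere: T5 on R4; T6 on R3.
On the post-grant state, T8, T7 is a maximal run — nothing extends it. Walking it through:
  pool = (2, 2, 2, 2)
  T8: need (1, 0, 2, 1) fits (2, 2, 2, 2); releases (2, 1, 2, 1), pool now (4, 3, 4, 3)
  T7: need (3, 2, 4, 2) fits (4, 3, 4, 3); releases (0, 2, 2, 0), pool now (4, 5, 6, 3)
  T5 cannot run: need (1, 1, 1, 4) vs free (4, 5, 6, 3) (insufficient R4)
  T6 cannot run: need (3, 3, 7, 2) vs free (4, 5, 6, 3) (insufficient R3)
Processes that could never finish after the grant: T5 and T6.


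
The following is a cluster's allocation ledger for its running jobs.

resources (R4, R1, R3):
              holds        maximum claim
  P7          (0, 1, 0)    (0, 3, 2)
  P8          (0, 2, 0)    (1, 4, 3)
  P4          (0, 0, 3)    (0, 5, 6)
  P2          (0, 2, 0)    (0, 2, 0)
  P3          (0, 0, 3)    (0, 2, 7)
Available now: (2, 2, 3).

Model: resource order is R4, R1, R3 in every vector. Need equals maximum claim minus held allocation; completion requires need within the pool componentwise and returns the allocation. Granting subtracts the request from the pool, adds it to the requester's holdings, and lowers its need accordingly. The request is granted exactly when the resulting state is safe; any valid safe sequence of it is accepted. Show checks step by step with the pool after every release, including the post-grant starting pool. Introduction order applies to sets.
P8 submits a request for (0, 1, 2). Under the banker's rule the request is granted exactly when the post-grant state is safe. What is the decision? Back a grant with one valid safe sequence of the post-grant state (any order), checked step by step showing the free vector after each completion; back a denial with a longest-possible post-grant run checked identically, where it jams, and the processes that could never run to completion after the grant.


GRANT. The post-grant state is safe; one safe sequence: P8, P2, P4, P7, P3.
Key observation: granting shrinks the pool to (2, 1, 1), yet P8 still fits and the chain goes through.
Step-by-step check of the post-grant state:
  pool = (2, 1, 1)
  run P8 (needs (1, 1, 1), free (2, 1, 1)); after release of (0, 3, 2) the pool is (2, 4, 3)
  run P2 (needs (0, 0, 0), free (2, 4, 3)); after release of (0, 2, 0) the pool is (2, 6, 3)
  run P4 (needs (0, 5, 3), free (2, 6, 3)); after release of (0, 0, 3) the pool is (2, 6, 6)
  run P7 (needs (0, 2, 2), free (2, 6, 6)); after release of (0, 1, 0) the pool is (2, 7, 6)
  run P3 (needs (0, 2, 4), free (2, 7, 6)); after release of (0, 0, 3) the pool is (2, 7, 9)


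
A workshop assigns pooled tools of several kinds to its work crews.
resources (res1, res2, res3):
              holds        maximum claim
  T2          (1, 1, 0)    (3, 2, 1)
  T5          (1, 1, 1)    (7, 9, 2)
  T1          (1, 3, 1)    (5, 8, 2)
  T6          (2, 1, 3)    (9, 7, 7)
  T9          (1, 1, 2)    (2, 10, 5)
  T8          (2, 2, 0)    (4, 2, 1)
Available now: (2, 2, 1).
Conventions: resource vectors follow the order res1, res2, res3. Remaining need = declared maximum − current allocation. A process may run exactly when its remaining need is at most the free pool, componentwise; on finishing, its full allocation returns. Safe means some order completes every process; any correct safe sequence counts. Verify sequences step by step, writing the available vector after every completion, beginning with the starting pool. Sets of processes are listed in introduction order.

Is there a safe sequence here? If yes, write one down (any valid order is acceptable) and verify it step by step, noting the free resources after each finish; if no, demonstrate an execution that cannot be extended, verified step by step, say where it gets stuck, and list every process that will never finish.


The state is SAFE; one workable sequence: T8, T2, T1, T5, T9, T6.
Key observation: the order's first zero-slack moment is T8 ((2, 0, 1) needed, (2, 2, 1) free — a requested resource with nothing to spare).
Walking it through:
  pool = (2, 2, 1)
  T8: need (2, 0, 1) fits (2, 2, 1); releases (2, 2, 0), pool now (4, 4, 1)
  T2: need (2, 1, 1) fits (4, 4, 1); releases (1, 1, 0), pool now (5, 5, 1)
  T1: need (4, 5, 1) fits (5, 5, 1); releases (1, 3, 1), pool now (6, 8, 2)
  T5: need (6, 8, 1) fits (6, 8, 2); releases (1, 1, 1), pool now (7, 9, 3)
  T9: need (1, 9, 3) fits (7, 9, 3); releases (1, 1, 2), pool now (8, 10, 5)
  T6: need (7, 6, 4) fits (8, 10, 5); releases (2, 1, 3), pool now (10, 11, 8)
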